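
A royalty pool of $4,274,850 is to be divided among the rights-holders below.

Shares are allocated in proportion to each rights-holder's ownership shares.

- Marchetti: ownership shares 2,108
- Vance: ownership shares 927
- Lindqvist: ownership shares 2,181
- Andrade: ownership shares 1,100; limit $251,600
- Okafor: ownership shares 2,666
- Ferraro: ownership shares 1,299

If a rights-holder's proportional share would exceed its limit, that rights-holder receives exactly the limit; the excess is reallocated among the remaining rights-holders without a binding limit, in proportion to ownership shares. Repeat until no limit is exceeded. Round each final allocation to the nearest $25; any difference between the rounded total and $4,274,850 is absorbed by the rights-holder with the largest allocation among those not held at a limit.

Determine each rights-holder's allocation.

Marchetti: $923,750 | Vance: $406,225 | Lindqvist: $955,750 | Andrade: $251,600 | Okafor: $1,168,275 | Ferraro: $569,250

Combined ownership shares = 10,281.
Pro-rata shares before constraints: Marchetti 876,508.49; Vance 385,447.52; Lindqvist 906,861.96; Andrade 457,381.09; Okafor 1,108,525.44; Ferraro 540,125.49.
Capped: Andrade ($251,600); remaining pool $4,023,250 reallocated over remaining ownership shares 9,181.
Remaining shares: Marchetti 923,756.78 → $923,750; Vance 406,225.11 → $406,225; Lindqvist 955,746.46 → $955,750; Okafor 1,168,280.63 → $1,168,275; Ferraro 569,241.01 → $569,250.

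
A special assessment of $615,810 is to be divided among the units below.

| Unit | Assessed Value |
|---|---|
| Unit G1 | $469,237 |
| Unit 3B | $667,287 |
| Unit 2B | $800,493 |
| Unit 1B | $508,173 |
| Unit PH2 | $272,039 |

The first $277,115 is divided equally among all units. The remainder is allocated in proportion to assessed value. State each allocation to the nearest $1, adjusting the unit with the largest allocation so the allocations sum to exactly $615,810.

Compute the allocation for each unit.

Equal tier: $277,115 ÷ 5 = $55,423 apiece.
Remainder $338,695 by assessed value (total 2,717,229): Unit G1 58,489.08 → $58,489; Unit 3B 83,175.46 → $83,175; Unit 2B 99,779.22 → $99,779; Unit 1B 63,342.34 → $63,342; Unit PH2 33,908.90 → $33,909.
Rounding difference +$1 on remainder applied to Unit 2B.
Totals: Unit G1 $55,423 + $58,489 = $113,912; Unit 3B $55,423 + $83,175 = $138,598; Unit 2B $55,423 + $99,780 = $155,203; Unit 1B $55,423 + $63,342 = $118,765; Unit PH2 $55,423 + $33,909 = $89,332.

Unit G1: $113,912 · Unit 3B: $138,598 · Unit 2B: $155,203 · Unit 1B: $118,765 · Unit PH2: $89,332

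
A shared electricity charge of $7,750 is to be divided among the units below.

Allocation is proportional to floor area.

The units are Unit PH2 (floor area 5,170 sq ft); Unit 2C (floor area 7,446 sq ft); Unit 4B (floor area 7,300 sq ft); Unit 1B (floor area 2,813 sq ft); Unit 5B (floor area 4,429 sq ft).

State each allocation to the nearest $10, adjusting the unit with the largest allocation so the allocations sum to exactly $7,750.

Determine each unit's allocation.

Total floor area = 27,158.
Unrounded shares: Unit PH2 5,170/27,158 × $7,750 = 1,475.35; Unit 2C 7,446/27,158 × $7,750 = 2,124.84; Unit 4B 7,300/27,158 × $7,750 = 2,083.18; Unit 1B 2,813/27,158 × $7,750 = 802.74; Unit 5B 4,429/27,158 × $7,750 = 1,263.89.
Rounded to nearest $10: Unit PH2 $1,480; Unit 2C $2,120; Unit 4B $2,080; Unit 1B $800; Unit 5B $1,260. Sum = $7,740.
Difference $7,750 − $7,740 = +$10 applied to largest allocation (Unit 2C): Unit 2C becomes $2,130.

Unit PH2: $1,480 | Unit 2C: $2,130 | Unit 4B: $2,080 | Unit 1B: $800 | Unit 5B: $1,260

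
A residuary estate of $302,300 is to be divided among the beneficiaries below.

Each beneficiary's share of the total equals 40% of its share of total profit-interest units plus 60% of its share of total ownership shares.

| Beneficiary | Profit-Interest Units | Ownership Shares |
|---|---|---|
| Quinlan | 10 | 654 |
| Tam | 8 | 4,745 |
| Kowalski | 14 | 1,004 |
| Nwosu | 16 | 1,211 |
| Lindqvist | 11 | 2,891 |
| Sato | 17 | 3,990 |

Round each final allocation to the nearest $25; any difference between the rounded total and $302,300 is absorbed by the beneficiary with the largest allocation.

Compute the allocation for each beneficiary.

Quinlan: $24,100 | Tam: $72,100 | Kowalski: $34,850 | Nwosu: $40,600 | Lindqvist: $53,675 | Sato: $76,975

Totals — profit-interest units 76, ownership shares 14,495.
Combined weights (40% profit-interest units + 60% ownership shares): Quinlan 0.0797; Tam 0.2385; Kowalski 0.1152; Nwosu 0.1343; Lindqvist 0.1776; Sato 0.2546.
Raw shares: Quinlan 24,094.21; Tam 72,103.94; Kowalski 34,838.07; Nwosu 40,610.42; Lindqvist 53,677.47; Sato 76,975.88.
Rounded to nearest $25: Quinlan $24,100; Tam $72,100; Kowalski $34,850; Nwosu $40,600; Lindqvist $53,675; Sato $76,975. Sum = $302,300.
Sum already equals the total — no adjustment.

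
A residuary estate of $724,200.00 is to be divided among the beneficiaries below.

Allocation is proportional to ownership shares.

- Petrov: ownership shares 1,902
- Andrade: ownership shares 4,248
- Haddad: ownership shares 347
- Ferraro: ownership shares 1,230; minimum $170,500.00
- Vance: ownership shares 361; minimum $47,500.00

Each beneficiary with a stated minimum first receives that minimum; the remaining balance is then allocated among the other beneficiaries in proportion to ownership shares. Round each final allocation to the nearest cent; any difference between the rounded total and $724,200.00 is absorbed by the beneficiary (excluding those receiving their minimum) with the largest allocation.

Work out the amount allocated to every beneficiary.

Petrov: $148,190.30 | Andrade: $330,973.93 | Haddad: $27,035.77 | Ferraro: $170,500.00 | Vance: $47,500.00

Guaranteed amounts: Ferraro $170,500.00; Vance $47,500.00. Residual $506,200.00.
Residual split over remaining ownership shares 6,497: Petrov 148,190.3032 → $148,190.30; Andrade 330,973.9264 → $330,973.93; Haddad 27,035.7704 → $27,035.77.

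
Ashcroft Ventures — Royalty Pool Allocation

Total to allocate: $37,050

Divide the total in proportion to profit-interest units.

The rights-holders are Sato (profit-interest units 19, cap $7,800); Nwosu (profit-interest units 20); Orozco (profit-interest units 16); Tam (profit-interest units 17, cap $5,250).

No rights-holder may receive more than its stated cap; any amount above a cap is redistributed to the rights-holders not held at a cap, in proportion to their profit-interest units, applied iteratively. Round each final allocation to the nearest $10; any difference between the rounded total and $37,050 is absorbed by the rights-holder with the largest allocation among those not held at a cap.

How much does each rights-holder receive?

Combined profit-interest units = 72.
Pro-rata shares before constraints: Sato 9,777.08; Nwosu 10,291.67; Orozco 8,233.33; Tam 8,747.92.
Capped: Sato ($7,800), Tam ($5,250); remaining pool $24,000 reallocated over remaining profit-interest units 36.
Redistributed shares: Nwosu 13,333.33 → $13,330; Orozco 10,666.67 → $10,670.

Sato: $7,800 | Nwosu: $13,330 | Orozco: $10,670 | Tam: $5,250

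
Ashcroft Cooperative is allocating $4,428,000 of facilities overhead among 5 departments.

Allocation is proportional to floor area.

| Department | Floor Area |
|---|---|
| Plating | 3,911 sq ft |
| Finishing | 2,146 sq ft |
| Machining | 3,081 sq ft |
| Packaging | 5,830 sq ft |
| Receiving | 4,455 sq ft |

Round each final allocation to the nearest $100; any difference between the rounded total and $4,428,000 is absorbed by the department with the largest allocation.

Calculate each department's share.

Plating: $891,600 · Finishing: $489,200 · Machining: $702,400 · Packaging: $1,329,200 · Receiving: $1,015,600

Total floor area = 19,423.
Pro-rata amounts: Plating 3,911/19,423 × $4,428,000 = 891,618.60; Finishing 2,146/19,423 × $4,428,000 = 489,238.94; Machining 3,081/19,423 × $4,428,000 = 702,397.57; Packaging 5,830/19,423 × $4,428,000 = 1,329,106.73; Receiving 4,455/19,423 × $4,428,000 = 1,015,638.16.
After rounding ($100): Plating $891,600; Finishing $489,200; Machining $702,400; Packaging $1,329,100; Receiving $1,015,600. Sum = $4,427,900.
Difference $4,428,000 − $4,427,900 = +$100 applied to largest allocation (Packaging): Packaging becomes $1,329,200.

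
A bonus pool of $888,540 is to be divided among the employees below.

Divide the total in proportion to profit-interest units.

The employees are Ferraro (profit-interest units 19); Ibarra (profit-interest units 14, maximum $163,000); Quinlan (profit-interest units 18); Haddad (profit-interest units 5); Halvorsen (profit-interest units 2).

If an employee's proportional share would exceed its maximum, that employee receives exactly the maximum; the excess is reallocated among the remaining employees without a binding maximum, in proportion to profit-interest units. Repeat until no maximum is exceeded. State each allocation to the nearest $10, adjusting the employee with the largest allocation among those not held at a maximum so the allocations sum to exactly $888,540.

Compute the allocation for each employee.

Combined profit-interest units = 58.
Proportional shares (ignoring caps): Ferraro 291,073.45; Ibarra 214,475.17; Quinlan 275,753.79; Haddad 76,598.28; Halvorsen 30,639.31.
Held at cap: Ibarra ($163,000); balance $725,540 reallocated over remaining profit-interest units 44.
Shares after redistribution: Ferraro 313,301.36 → $313,300; Quinlan 296,811.82 → $296,810; Haddad 82,447.73 → $82,450; Halvorsen 32,979.09 → $32,980.

Ferraro: $313,300 | Ibarra: $163,000 | Quinlan: $296,810 | Haddad: $82,450 | Halvorsen: $32,980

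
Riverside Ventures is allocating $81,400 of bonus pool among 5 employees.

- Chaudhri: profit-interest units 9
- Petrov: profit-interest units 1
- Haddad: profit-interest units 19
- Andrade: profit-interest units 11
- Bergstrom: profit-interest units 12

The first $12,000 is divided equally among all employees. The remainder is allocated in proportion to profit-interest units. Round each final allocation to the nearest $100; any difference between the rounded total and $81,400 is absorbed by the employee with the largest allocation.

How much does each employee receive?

First tranche $12,000 split equally: $2,400 each.
Remainder $69,400 by profit-interest units (total 52): Chaudhri 12,011.54 → $12,000; Petrov 1,334.62 → $1,300; Haddad 25,357.69 → $25,400; Andrade 14,680.77 → $14,700; Bergstrom 16,015.38 → $16,000.
Totals: Chaudhri $2,400 + $12,000 = $14,400; Petrov $2,400 + $1,300 = $3,700; Haddad $2,400 + $25,400 = $27,800; Andrade $2,400 + $14,700 = $17,100; Bergstrom $2,400 + $16,000 = $18,400.

Chaudhri: $14,400 | Petrov: $3,700 | Haddad: $27,800 | Andrade: $17,100 | Bergstrom: $18,400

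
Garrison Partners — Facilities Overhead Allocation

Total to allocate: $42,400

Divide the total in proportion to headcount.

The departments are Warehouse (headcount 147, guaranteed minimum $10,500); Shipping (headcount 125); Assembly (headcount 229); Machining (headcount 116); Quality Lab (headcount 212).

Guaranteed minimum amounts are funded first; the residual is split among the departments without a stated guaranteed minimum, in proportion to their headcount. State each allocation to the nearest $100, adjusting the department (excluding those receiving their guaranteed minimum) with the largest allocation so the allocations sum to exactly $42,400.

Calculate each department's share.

Guaranteed amounts: Warehouse $10,500. Balance $31,900.
Balance split over remaining headcount 682: Shipping 5,846.77 → $5,800; Assembly 10,711.29 → $10,700; Machining 5,425.81 → $5,400; Quality Lab 9,916.13 → $9,900.
Rounding difference +$100 applied to Assembly → $10,800.

Warehouse: $10,500; Shipping: $5,800; Assembly: $10,800; Machining: $5,400; Quality Lab: $9,900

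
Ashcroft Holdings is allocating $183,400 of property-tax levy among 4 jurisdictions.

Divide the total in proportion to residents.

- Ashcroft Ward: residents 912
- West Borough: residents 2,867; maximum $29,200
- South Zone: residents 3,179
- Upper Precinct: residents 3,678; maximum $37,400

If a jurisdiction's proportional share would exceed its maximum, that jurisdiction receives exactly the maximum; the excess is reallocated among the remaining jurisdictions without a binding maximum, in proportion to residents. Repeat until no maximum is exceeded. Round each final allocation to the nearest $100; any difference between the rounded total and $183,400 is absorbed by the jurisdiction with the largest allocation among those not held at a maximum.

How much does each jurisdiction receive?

Ashcroft Ward: $26,000 | West Borough: $29,200 | South Zone: $90,800 | Upper Precinct: $37,400

Sum of residents: 10,636.
Proportional shares (ignoring caps): Ashcroft Ward 15,725.91; West Borough 49,436.61; South Zone 54,816.53; Upper Precinct 63,420.95.
Held at cap: West Borough ($29,200), Upper Precinct ($37,400); balance $116,800 reallocated over remaining residents 4,091.
Shares after redistribution: Ashcroft Ward 26,038.03 → $26,000; South Zone 90,761.97 → $90,800.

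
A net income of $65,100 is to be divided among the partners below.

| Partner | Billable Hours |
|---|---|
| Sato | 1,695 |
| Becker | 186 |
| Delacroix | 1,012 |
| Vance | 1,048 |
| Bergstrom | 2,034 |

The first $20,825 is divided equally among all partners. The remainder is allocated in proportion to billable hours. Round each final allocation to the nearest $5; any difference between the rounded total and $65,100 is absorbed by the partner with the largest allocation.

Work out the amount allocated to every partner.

Equal tier: $20,825 ÷ 5 = $4,165 apiece.
Remainder $44,275 by billable hours (total 5,975): Sato 12,560.02 → $12,560; Becker 1,378.27 → $1,380; Delacroix 7,498.96 → $7,500; Vance 7,765.72 → $7,765; Bergstrom 15,072.03 → $15,070.
Totals: Sato $4,165 + $12,560 = $16,725; Becker $4,165 + $1,380 = $5,545; Delacroix $4,165 + $7,500 = $11,665; Vance $4,165 + $7,765 = $11,930; Bergstrom $4,165 + $15,070 = $19,235.

Sato: $16,725; Becker: $5,545; Delacroix: $11,665; Vance: $11,930; Bergstrom: $19,235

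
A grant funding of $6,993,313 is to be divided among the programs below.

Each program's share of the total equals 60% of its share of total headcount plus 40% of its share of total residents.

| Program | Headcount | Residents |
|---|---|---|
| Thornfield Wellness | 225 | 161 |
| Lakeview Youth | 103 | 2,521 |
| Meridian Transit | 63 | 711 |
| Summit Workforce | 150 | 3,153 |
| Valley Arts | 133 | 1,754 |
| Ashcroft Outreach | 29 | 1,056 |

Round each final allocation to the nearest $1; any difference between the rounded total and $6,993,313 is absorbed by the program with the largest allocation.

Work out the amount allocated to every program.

Headcount total 703; residents total 9,356.
Combined weights (60% headcount + 40% residents): Thornfield Wellness 0.1989; Lakeview Youth 0.1957; Meridian Transit 0.0842; Summit Workforce 0.2628; Valley Arts 0.1885; Ashcroft Outreach 0.0699.
Pro-rata amounts: Thornfield Wellness 1,391,091.80; Lakeview Youth 1,368,521.87; Meridian Transit 588,607.33; Summit Workforce 1,838,010.19; Valley Arts 1,318,259.26; Ashcroft Outreach 488,822.55.
After rounding ($1): Thornfield Wellness $1,391,092; Lakeview Youth $1,368,522; Meridian Transit $588,607; Summit Workforce $1,838,010; Valley Arts $1,318,259; Ashcroft Outreach $488,823. Sum = $6,993,313.
Sum already equals the total — no adjustment.

Thornfield Wellness: $1,391,092 | Lakeview Youth: $1,368,522 | Meridian Transit: $588,607 | Summit Workforce: $1,838,010 | Valley Arts: $1,318,259 | Ashcroft Outreach: $488,823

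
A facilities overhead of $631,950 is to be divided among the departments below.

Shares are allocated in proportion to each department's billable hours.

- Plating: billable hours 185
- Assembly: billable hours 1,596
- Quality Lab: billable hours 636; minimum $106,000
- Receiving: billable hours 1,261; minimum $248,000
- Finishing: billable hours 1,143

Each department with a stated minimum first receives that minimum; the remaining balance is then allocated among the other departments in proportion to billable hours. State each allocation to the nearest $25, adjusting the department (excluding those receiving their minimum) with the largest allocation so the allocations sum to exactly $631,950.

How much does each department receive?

Plating: $17,575; Assembly: $151,725; Quality Lab: $106,000; Receiving: $248,000; Finishing: $108,650

Fund the minimums — Quality Lab $106,000; Receiving $248,000. Balance $277,950.
Balance split over remaining billable hours 2,924: Plating 17,585.76 → $17,575; Assembly 151,712.79 → $151,725; Finishing 108,651.45 → $108,650.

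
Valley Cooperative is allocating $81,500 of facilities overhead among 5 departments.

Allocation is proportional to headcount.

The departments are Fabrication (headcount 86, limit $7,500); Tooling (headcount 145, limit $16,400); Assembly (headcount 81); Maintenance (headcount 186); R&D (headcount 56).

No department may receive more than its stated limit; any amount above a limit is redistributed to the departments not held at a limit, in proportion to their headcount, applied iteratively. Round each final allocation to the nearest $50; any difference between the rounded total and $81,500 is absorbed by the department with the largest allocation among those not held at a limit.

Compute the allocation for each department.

Fabrication: $7,500 | Tooling: $16,400 | Assembly: $14,450 | Maintenance: $33,150 | R&D: $10,000

Total headcount = 554.
Proportional shares (ignoring caps): Fabrication 12,651.62; Tooling 21,331.23; Assembly 11,916.06; Maintenance 27,362.82; R&D 8,238.27.
Cap binds for Fabrication ($7,500), Tooling ($16,400); remaining pool $57,600 reallocated over remaining headcount 323.
Redistributed shares: Assembly 14,444.58 → $14,450; Maintenance 33,169.04 → $33,150; R&D 9,986.38 → $10,000.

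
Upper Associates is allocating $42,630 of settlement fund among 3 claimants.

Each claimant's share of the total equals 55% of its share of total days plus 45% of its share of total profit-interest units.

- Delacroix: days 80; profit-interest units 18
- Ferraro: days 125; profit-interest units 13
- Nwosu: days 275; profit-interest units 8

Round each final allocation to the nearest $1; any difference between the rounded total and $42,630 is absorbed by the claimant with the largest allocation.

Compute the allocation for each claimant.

Delacroix: $12,762; Ferraro: $12,500; Nwosu: $17,368

Days total 480; profit-interest units total 39.
Blended shares (55% days + 45% profit-interest units): Delacroix 0.2994; Ferraro 0.2932; Nwosu 0.4074.
Proportional shares: Delacroix 12,761.67; Ferraro 12,500.36; Nwosu 17,367.97.
Rounded to nearest $1: Delacroix $12,762; Ferraro $12,500; Nwosu $17,368. Sum = $42,630.
Rounded total matches; no reconciliation needed.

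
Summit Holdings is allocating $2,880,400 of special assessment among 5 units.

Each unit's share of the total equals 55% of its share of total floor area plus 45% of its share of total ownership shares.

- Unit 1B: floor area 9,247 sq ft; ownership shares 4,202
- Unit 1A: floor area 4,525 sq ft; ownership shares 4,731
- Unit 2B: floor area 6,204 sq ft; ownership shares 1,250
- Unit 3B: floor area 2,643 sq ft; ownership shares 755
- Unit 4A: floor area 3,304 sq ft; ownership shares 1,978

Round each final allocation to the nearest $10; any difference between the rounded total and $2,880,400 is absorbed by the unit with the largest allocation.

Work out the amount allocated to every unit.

Unit 1B: $986,790; Unit 1A: $751,310; Unit 2B: $504,590; Unit 3B: $237,290; Unit 4A: $400,420

Totals — floor area 25,923, ownership shares 12,916.
Composite weights (55% floor area + 45% ownership shares): Unit 1B 0.3426; Unit 1A 0.2608; Unit 2B 0.1752; Unit 3B 0.0824; Unit 4A 0.1390.
Proportional shares: Unit 1B 986,797.55; Unit 1A 751,311.79; Unit 2B 504,585.36; Unit 3B 237,288.13; Unit 4A 400,417.18.
After rounding ($10): Unit 1B $986,800; Unit 1A $751,310; Unit 2B $504,590; Unit 3B $237,290; Unit 4A $400,420. Sum = $2,880,410.
Difference $2,880,400 − $2,880,410 = −$10 applied to largest allocation (Unit 1B): Unit 1B becomes $986,790.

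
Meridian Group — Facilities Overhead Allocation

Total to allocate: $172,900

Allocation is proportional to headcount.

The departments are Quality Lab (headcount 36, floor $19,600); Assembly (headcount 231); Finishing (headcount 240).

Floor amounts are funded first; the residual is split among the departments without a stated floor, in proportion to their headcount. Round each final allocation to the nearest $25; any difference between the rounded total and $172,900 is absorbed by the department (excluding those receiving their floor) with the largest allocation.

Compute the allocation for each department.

Guaranteed amounts: Quality Lab $19,600. Balance $153,300.
Balance split over remaining headcount 471: Assembly 75,185.35 → $75,175; Finishing 78,114.65 → $78,125.

Quality Lab: $19,600 | Assembly: $75,175 | Finishing: $78,125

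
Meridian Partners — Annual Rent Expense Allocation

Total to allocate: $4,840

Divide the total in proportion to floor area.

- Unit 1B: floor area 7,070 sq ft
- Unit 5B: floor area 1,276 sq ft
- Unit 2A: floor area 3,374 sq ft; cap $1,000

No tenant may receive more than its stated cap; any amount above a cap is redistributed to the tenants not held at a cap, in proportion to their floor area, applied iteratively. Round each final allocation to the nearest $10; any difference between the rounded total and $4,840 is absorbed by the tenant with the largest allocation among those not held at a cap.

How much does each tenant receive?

Total floor area = 11,720.
Proportional shares (ignoring caps): Unit 1B 2,919.69; Unit 5B 526.95; Unit 2A 1,393.36.
Cap binds for Unit 2A ($1,000); residual $3,840 reallocated over remaining floor area 8,346.
Redistributed shares: Unit 1B 3,252.91 → $3,250; Unit 5B 587.09 → $590.

Unit 1B: $3,250; Unit 5B: $590; Unit 2A: $1,000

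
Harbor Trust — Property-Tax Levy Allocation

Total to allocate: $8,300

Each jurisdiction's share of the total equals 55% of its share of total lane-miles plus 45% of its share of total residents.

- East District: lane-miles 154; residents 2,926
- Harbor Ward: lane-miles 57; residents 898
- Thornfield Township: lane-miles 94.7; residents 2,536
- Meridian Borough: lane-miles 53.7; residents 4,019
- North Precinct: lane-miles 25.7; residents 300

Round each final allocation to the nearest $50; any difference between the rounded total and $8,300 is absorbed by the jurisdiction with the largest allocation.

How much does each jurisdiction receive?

East District: $2,850; Harbor Ward: $1,000; Thornfield Township: $2,000; Meridian Borough: $2,050; North Precinct: $400

Totals — lane-miles 385.1, residents 10,679.
Combined weights (55% lane-miles + 45% residents): East District 0.3432; Harbor Ward 0.1192; Thornfield Township 0.2421; Meridian Borough 0.2461; North Precinct 0.0493.
Raw shares: East District 2,848.90; Harbor Ward 989.76; Thornfield Township 2,009.55; Meridian Borough 2,042.22; North Precinct 409.57.
At nearest $50: East District $2,850; Harbor Ward $1,000; Thornfield Township $2,000; Meridian Borough $2,050; North Precinct $400. Sum = $8,300.
Rounded total matches; no reconciliation needed.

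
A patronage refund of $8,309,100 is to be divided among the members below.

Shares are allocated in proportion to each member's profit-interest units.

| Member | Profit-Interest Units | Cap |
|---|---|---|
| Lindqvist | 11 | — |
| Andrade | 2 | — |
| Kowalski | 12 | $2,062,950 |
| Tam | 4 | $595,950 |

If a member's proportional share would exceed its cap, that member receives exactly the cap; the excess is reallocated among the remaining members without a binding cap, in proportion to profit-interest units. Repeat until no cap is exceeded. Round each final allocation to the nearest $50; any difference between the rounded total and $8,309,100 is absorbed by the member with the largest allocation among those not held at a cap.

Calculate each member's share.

Lindqvist: $4,780,950 · Andrade: $869,250 · Kowalski: $2,062,950 · Tam: $595,950

Profit-interest units total: 29.
Pro-rata shares before constraints: Lindqvist 3,151,727.59; Andrade 573,041.38; Kowalski 3,438,248.28; Tam 1,146,082.76.
Cap binds for Kowalski ($2,062,950), Tam ($595,950); residual $5,650,200 reallocated over remaining profit-interest units 13.
Remaining shares: Lindqvist 4,780,938.46 → $4,780,950; Andrade 869,261.54 → $869,250.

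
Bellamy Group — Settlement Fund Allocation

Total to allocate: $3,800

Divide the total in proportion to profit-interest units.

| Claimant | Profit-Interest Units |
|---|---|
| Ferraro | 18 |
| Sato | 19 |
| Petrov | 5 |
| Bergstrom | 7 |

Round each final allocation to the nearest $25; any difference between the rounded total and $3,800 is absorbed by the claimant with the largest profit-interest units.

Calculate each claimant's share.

Sum of profit-interest units: 18 + 19 + 5 + 7 = 49.
Proportional shares: Ferraro 1,395.92; Sato 1,473.47; Petrov 387.76; Bergstrom 542.86.
After rounding ($25): Ferraro $1,400; Sato $1,475; Petrov $400; Bergstrom $550. Sum = $3,825.
Difference $3,800 − $3,825 = −$25 applied to largest profit-interest units (Sato): Sato becomes $1,450.

Ferraro: $1,400 | Sato: $1,450 | Petrov: $400 | Bergstrom: $550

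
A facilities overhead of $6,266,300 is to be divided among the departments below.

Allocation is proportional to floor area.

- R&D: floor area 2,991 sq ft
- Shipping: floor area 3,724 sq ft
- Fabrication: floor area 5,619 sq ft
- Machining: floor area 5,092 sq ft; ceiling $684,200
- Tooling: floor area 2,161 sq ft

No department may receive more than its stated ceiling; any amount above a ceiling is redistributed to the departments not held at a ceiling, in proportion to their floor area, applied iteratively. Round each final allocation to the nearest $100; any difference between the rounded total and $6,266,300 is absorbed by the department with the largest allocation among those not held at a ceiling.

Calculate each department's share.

Sum of floor area: 19,587.
Pro-rata shares before constraints: R&D 956,884.84; Shipping 1,191,387.21; Fabrication 1,797,638.21; Machining 1,629,039.65; Tooling 691,350.09.
Capped: Machining ($684,200); balance $5,582,100 reallocated over remaining floor area 14,495.
Shares after redistribution: R&D 1,151,849.68 → $1,151,800; Shipping 1,434,131.80 → $1,434,100; Fabrication 2,163,906.17 → $2,163,900; Tooling 832,212.36 → $832,200.
Rounding difference +$100 applied to Fabrication → $2,164,000.

R&D: $1,151,800 | Shipping: $1,434,100 | Fabrication: $2,164,000 | Machining: $684,200 | Tooling: $832,200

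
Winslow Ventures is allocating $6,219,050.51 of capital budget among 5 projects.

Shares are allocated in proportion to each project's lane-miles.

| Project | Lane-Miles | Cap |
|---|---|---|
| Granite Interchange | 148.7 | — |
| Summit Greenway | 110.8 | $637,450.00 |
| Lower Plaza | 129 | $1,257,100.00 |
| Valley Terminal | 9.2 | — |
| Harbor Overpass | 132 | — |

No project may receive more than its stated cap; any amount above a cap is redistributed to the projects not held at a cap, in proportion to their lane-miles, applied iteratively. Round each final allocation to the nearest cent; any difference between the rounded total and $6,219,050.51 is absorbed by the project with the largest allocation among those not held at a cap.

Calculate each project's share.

Granite Interchange: $2,218,189.81; Summit Greenway: $637,450.00; Lower Plaza: $1,257,100.00; Valley Terminal: $137,238.37; Harbor Overpass: $1,969,072.33

Total lane-miles = 529.7.
Proportional shares (ignoring caps): Granite Interchange 1,745,842.5728; Summit Greenway 1,300,869.9198; Lower Plaza 1,514,550.7189; Valley Terminal 108,014.4699; Harbor Overpass 1,549,772.8286.
Capped: Summit Greenway ($637,450.00), Lower Plaza ($1,257,100.00); balance $4,324,500.51 reallocated over remaining lane-miles 289.9.
Remaining shares: Granite Interchange 2,218,189.8097 → $2,218,189.81; Valley Terminal 137,238.3742 → $137,238.37; Harbor Overpass 1,969,072.3260 → $1,969,072.33.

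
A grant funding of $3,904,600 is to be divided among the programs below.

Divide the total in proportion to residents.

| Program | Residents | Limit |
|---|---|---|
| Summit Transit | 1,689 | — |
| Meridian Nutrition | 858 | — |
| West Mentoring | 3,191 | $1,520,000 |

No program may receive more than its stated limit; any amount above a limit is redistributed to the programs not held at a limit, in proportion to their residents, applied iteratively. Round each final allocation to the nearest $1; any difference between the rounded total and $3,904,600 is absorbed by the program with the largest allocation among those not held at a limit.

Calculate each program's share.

Total residents = 5,738.
Unconstrained shares: Summit Transit 1,149,332.42; Meridian Nutrition 583,852.70; West Mentoring 2,171,414.88.
Cap binds for West Mentoring ($1,520,000); balance $2,384,600 reallocated over remaining residents 2,547.
Shares after redistribution: Summit Transit 1,581,307.18 → $1,581,307; Meridian Nutrition 803,292.82 → $803,293.

Summit Transit: $1,581,307 · Meridian Nutrition: $803,293 · West Mentoring: $1,520,000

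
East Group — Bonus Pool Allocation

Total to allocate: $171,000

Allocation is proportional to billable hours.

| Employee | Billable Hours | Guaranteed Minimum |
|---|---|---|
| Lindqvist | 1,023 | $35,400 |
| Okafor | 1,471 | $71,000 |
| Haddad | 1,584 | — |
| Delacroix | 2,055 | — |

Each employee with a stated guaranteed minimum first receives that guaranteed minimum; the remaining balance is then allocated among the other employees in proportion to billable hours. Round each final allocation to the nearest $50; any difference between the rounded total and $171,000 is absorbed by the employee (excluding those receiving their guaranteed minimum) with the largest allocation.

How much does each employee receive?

Lindqvist: $35,400 · Okafor: $71,000 · Haddad: $28,100 · Delacroix: $36,500

Fund the minimums — Lindqvist $35,400; Okafor $71,000. Balance $64,600.
Balance split over remaining billable hours 3,639: Haddad 28,119.37 → $28,100; Delacroix 36,480.63 → $36,500.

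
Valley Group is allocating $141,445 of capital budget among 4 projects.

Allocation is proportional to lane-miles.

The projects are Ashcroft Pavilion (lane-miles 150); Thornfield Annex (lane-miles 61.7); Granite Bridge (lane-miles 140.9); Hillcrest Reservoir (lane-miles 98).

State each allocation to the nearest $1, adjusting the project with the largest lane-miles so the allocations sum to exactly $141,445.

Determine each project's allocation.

Combined lane-miles = 150 + 61.7 + 140.9 + 98 = 450.6.
Pro-rata amounts: Ashcroft Pavilion 47,085.55; Thornfield Annex 19,367.86; Granite Bridge 44,229.03; Hillcrest Reservoir 30,762.56.
Rounded to nearest $1: Ashcroft Pavilion $47,086; Thornfield Annex $19,368; Granite Bridge $44,229; Hillcrest Reservoir $30,763. Sum = $141,446.
Difference $141,445 − $141,446 = −$1 applied to largest lane-miles (Ashcroft Pavilion): Ashcroft Pavilion becomes $47,085.

Ashcroft Pavilion: $47,085; Thornfield Annex: $19,368; Granite Bridge: $44,229; Hillcrest Reservoir: $30,763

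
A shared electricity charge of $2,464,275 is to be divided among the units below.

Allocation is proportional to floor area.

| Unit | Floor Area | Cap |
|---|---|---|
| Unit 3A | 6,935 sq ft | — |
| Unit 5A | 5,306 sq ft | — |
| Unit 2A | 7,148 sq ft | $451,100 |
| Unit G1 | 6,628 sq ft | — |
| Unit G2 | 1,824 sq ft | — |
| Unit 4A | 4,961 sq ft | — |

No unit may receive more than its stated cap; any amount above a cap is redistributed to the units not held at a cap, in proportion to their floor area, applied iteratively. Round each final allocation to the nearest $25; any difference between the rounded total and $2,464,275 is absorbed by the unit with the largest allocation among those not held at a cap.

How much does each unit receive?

Combined floor area = 32,802.
Proportional shares (ignoring caps): Unit 3A 520,997.11; Unit 5A 398,617.25; Unit 2A 536,998.89; Unit G1 497,933.50; Unit G2 137,029.38; Unit 4A 372,698.87.
Cap binds for Unit 2A ($451,100); balance $2,013,175 reallocated over remaining floor area 25,654.
Redistributed shares: Unit 3A 544,218.00 → $544,225; Unit 5A 416,383.67 → $416,375; Unit G1 520,126.45 → $520,125; Unit G2 143,136.79 → $143,125; Unit 4A 389,310.09 → $389,300.
Rounding difference +$25 applied to Unit 3A → $544,250.

Unit 3A: $544,250 · Unit 5A: $416,375 · Unit 2A: $451,100 · Unit G1: $520,125 · Unit G2: $143,125 · Unit 4A: $389,300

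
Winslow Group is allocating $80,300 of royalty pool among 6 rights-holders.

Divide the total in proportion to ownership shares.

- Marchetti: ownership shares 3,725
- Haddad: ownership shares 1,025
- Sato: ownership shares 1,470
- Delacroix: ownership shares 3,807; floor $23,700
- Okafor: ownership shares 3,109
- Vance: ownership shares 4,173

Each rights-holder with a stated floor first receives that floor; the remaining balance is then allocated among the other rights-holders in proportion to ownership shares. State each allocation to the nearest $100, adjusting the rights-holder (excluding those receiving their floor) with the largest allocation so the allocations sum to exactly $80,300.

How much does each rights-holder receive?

Marchetti: $15,600 · Haddad: $4,300 · Sato: $6,200 · Delacroix: $23,700 · Okafor: $13,000 · Vance: $17,500

Fund the minimums — Delacroix $23,700. Residual $56,600.
Residual split over remaining ownership shares 13,502: Marchetti 15,615.09 → $15,600; Haddad 4,296.77 → $4,300; Sato 6,162.20 → $6,200; Okafor 13,032.84 → $13,000; Vance 17,493.10 → $17,500.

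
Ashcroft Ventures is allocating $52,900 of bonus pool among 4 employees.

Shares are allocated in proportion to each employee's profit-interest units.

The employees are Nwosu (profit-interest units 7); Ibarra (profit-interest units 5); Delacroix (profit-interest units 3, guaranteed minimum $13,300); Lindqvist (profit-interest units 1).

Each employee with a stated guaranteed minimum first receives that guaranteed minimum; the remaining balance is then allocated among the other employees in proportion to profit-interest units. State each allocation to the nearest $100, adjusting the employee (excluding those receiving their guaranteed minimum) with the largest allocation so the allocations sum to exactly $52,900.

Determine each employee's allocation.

Fund the minimums — Delacroix $13,300. Residual $39,600.
Residual split over remaining profit-interest units 13: Nwosu 21,323.08 → $21,300; Ibarra 15,230.77 → $15,200; Lindqvist 3,046.15 → $3,000.
Rounding difference +$100 applied to Nwosu → $21,400.

Nwosu: $21,400 · Ibarra: $15,200 · Delacroix: $13,300 · Lindqvist: $3,000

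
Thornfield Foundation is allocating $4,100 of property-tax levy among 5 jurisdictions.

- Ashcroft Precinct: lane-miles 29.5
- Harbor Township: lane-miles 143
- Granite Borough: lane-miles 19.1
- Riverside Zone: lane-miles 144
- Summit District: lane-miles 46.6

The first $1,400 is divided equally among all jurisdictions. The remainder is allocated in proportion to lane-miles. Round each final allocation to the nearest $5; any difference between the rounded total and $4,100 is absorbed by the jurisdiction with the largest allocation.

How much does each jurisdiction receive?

Ashcroft Precinct: $490; Harbor Township: $1,290; Granite Borough: $415; Riverside Zone: $1,295; Summit District: $610

First tranche $1,400 split equally: $280 each.
Remainder $2,700 by lane-miles (total 382.2): Ashcroft Precinct 208.40 → $210; Harbor Township 1,010.20 → $1,010; Granite Borough 134.93 → $135; Riverside Zone 1,017.27 → $1,015; Summit District 329.20 → $330.
Totals: Ashcroft Precinct $280 + $210 = $490; Harbor Township $280 + $1,010 = $1,290; Granite Borough $280 + $135 = $415; Riverside Zone $280 + $1,015 = $1,295; Summit District $280 + $330 = $610.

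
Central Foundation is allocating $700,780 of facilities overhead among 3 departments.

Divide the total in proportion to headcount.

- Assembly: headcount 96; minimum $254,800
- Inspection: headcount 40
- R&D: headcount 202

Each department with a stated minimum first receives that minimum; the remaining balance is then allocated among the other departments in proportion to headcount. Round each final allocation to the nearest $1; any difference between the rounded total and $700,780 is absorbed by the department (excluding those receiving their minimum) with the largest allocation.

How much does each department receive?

Minimums first: Assembly $254,800. Remaining pool $445,980.
Remaining pool split over remaining headcount 242: Inspection 73,715.70 → $73,716; R&D 372,264.30 → $372,264.

Assembly: $254,800; Inspection: $73,716; R&D: $372,264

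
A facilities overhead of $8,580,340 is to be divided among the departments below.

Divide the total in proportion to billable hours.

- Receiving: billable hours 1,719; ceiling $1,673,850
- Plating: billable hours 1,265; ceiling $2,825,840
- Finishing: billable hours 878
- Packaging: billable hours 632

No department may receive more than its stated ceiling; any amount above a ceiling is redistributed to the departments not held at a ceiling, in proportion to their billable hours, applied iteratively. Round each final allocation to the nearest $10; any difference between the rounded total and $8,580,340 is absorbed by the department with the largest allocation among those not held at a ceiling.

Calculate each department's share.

Sum of billable hours: 4,494.
Pro-rata shares before constraints: Receiving 3,282,065.97; Plating 2,415,249.24; Finishing 1,676,354.81; Packaging 1,206,669.98.
Cap binds for Receiving ($1,673,850); balance $6,906,490 reallocated over remaining billable hours 2,775.
Cap binds for Plating ($2,825,840); balance $4,080,650 reallocated over remaining billable hours 1,510.
Redistributed shares: Finishing 2,372,722.32 → $2,372,720; Packaging 1,707,927.68 → $1,707,930.

Receiving: $1,673,850 | Plating: $2,825,840 | Finishing: $2,372,720 | Packaging: $1,707,930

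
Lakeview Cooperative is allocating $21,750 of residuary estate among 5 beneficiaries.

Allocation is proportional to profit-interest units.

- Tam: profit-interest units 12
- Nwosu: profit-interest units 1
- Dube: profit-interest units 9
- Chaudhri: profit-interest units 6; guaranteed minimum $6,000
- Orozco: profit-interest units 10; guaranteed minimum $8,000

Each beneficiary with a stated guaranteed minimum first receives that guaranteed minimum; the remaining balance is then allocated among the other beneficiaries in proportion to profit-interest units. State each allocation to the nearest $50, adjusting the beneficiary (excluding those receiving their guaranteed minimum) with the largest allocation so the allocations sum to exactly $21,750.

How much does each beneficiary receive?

Tam: $4,250; Nwosu: $350; Dube: $3,150; Chaudhri: $6,000; Orozco: $8,000

Guaranteed amounts: Chaudhri $6,000; Orozco $8,000. Remaining pool $7,750.
Remaining pool split over remaining profit-interest units 22: Tam 4,227.27 → $4,250; Nwosu 352.27 → $350; Dube 3,170.45 → $3,150.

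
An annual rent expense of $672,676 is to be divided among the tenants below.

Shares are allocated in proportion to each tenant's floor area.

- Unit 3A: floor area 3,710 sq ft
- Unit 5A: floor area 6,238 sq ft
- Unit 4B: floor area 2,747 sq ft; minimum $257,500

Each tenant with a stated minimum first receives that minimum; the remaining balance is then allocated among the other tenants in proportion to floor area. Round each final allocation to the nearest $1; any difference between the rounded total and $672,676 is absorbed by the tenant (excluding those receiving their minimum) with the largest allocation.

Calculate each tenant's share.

Unit 3A: $154,835 · Unit 5A: $260,341 · Unit 4B: $257,500

Fund the minimums — Unit 4B $257,500. Remaining pool $415,176.
Remaining pool split over remaining floor area 9,948: Unit 3A 154,835.44 → $154,835; Unit 5A 260,340.56 → $260,341.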